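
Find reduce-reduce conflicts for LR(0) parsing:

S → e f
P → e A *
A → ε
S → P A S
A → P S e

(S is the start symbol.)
Augment with S' → S and build the canonical LR(0) collection (I0 = CLOSURE({[S' → . S]}), then GOTO on every symbol after a dot until no new states appear). It has 13 states:
  I0: { [P → . e A *], [S → . P A S], [S → . e f], [S' → . S] }  — shift
  I1: { [A → . P S e], [A → .], [P → . e A *], [S → P . A S] }  — shift, reduce
  I2: { [S' → S .] }  — accept
  I3: { [A → . P S e], [A → .], [P → . e A *], [P → e . A *], [S → e . f] }  — shift, reduce
  I4: { [P → e A . *] }  — shift
  I5: { [A → P . S e], [P → . e A *], [S → . P A S], [S → . e f] }  — shift
  I6: { [A → . P S e], [A → .], [P → . e A *], [P → e . A *] }  — shift, reduce
  I7: { [S → e f .] }  — reduce
  I8: { [A → P S . e] }  — shift
  I9: { [A → P S e .] }  — reduce
  I10: { [P → e A * .] }  — reduce
  I11: { [P → . e A *], [S → . P A S], [S → . e f], [S → P A . S] }  — shift
  I12: { [S → P A S .] }  — reduce

No state contains more than one complete item.

Answer: No reduce-reduce conflicts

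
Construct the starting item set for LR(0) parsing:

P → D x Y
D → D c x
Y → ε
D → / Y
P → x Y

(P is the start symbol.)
{ [D → . / Y], [D → . D c x], [P → . D x Y], [P → . x Y], [P' → . P] }

First, augment the grammar with P' → P
I₀ = CLOSURE({ [P' → . P] }):
  [P' → . P] has the dot before P: add [P → . D x Y], [P → . x Y]
  [P → . D x Y] has the dot before D: add [D → . D c x], [D → . / Y]
No further items can be added.

I₀ = { [D → . / Y], [D → . D c x], [P → . D x Y], [P → . x Y], [P' → . P] }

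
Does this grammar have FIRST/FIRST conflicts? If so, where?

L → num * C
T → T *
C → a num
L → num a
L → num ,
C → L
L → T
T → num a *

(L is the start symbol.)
FIRST sets of the non-terminals at (or reachable through a nullable prefix from) the front of some alternative:
  FIRST(T) = { 'num' }
  FIRST(L) = { 'num' }

Productions for L:
  L → num * C: FIRST = { 'num' }
  L → num a: FIRST = { 'num' }
  L → num ,: FIRST = { 'num' }
  L → T: FIRST = { 'num' }
Productions for T:
  T → T *: FIRST = { 'num' }
  T → num a *: FIRST = { 'num' }
Productions for C:
  C → a num: FIRST = { 'a' }
  C → L: FIRST = { 'num' }

Conflict for L: L → num * C and L → num a
  Overlap: { 'num' }
Conflict for L: L → num * C and L → num ,
  Overlap: { 'num' }
Conflict for L: L → num * C and L → T
  Overlap: { 'num' }
Conflict for L: L → num a and L → num ,
  Overlap: { 'num' }
Conflict for L: L → num a and L → T
  Overlap: { 'num' }
Conflict for L: L → num , and L → T
  Overlap: { 'num' }
Conflict for T: T → T * and T → num a *
  Overlap: { 'num' }

Answer: Yes. L → num '*' C / L → num a on { 'num' }; L → num '*' C / L → num ',' on { 'num' }; L → num '*' C / L → T on { 'num' }; L → num a / L → num ',' on { 'num' }; L → num a / L → T on { 'num' }; L → num ',' / L → T on { 'num' }; T → T '*' / T → num a '*' on { 'num' }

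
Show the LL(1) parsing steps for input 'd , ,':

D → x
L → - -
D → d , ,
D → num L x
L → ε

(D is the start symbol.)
LL(1) parsing maintains a stack (initially the start symbol over $) and the input. At each step: if the stack top is a terminal, match it against the current input token; if it is a non-terminal N, replace it with the RHS of M[N, lookahead] (the unique production whose predict set contains the lookahead).

Stack is shown with the top on the left.

Stack    Input    Action
------------------------
D $      d , , $  output D → d , ,
d , , $  d , , $  match 'd'
, , $    , , $    match ','
, $      , $      match ','
$        $        accept

The string is accepted.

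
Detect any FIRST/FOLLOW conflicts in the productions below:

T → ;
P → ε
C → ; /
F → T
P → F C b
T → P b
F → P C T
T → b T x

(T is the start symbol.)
Yes. P → F C b with FOLLOW(P) on { ';', 'b' }

A FIRST/FOLLOW conflict occurs when a non-terminal N has a nullable alternative N → β (β ⇒* ε) and another alternative N → α with FIRST(α) ∩ FOLLOW(N) ≠ ∅: on such a lookahead the parser cannot decide between expanding α and letting N vanish via β.

Nullable non-terminals: P.
FIRST sets used below: FIRST(F) = { ';', 'b' }

P: nullable alternative(s) P → ε; FOLLOW(P) = { ';', 'b' }
  P → ε: FIRST \ {ε} = { } — this is the only nullable alternative, skip
  P → F C b: FIRST \ {ε} = { ';', 'b' } — overlaps FOLLOW(P) on { ';', 'b' }: CONFLICT

C, F, T have no nullable alternative, so no FIRST/FOLLOW check is needed there.

So the grammar has 1 FIRST/FOLLOW conflict (marked CONFLICT above).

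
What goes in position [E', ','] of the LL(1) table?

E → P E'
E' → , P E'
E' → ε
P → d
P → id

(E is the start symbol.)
To find M[E', ','], we find productions for E' where ',' is in the predict set (PREDICT(N → α) = (FIRST(α) \ {ε}) ∪ (FOLLOW(N) if α ⇒* ε)).

Relevant sets:
  FOLLOW(E') = { $ }

E' → , P E': PREDICT = { ',' }
  ',' is in predict set, so this production goes in M[E', ',']
E' → ε: PREDICT = { $ }

M[E', ','] = E' → , P E'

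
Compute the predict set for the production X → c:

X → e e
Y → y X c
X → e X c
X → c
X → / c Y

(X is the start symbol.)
{ 'c' }

PREDICT(X → c) = (FIRST(RHS) \ {ε}) ∪ (FOLLOW(X) if ε ∈ FIRST(RHS), i.e. RHS ⇒* ε)
FIRST(c) = { 'c' }
ε ∉ FIRST(c), so FOLLOW(X) is not added.
PREDICT(X → c) = { 'c' }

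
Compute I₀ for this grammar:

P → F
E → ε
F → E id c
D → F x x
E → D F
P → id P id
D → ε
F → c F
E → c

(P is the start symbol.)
First, augment the grammar with P' → P
I₀ = CLOSURE({ [P' → . P] }):
  [P' → . P] has the dot before P: add [P → . F], [P → . id P id]
  [P → . F] has the dot before F: add [F → . E id c], [F → . c F]
  [F → . E id c] has the dot before E: add [E → .], [E → . D F], [E → . c]
  [E → . D F] has the dot before D: add [D → . F x x], [D → .]
No further items can be added.

I₀ = { [D → . F x x], [D → .], [E → . D F], [E → . c], [E → .], [F → . E id c], [F → . c F], [P → . F], [P → . id P id], [P' → . P] }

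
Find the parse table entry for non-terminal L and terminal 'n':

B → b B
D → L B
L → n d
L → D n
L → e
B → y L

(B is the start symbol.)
L → n d, L → D n

To find M[L, 'n'], we find productions for L where 'n' is in the predict set (PREDICT(N → α) = (FIRST(α) \ {ε}) ∪ (FOLLOW(N) if α ⇒* ε)).

Relevant sets:
  FIRST(D) = { 'e', 'n' }

L → n d: PREDICT = { 'n' }
  'n' is in predict set, so this production goes in M[L, 'n']
L → D n: PREDICT = { 'e', 'n' }
  'n' is in predict set, so this production goes in M[L, 'n']
L → e: PREDICT = { 'e' }

M[L, 'n'] = L → n d, L → D n  (a multiply-defined cell — the grammar is not LL(1))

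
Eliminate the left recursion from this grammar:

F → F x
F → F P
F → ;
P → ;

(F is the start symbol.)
F → ; F'
F' → x F'
F' → P F'
F' → ε
P → ;

F is directly left-recursive. The standard transformation for
  A → A α₁ | ... | A α_m | β₁ | ... | β_n
is
  A  → β₁ A' | ... | β_n A'
  A' → α₁ A' | ... | α_m A' | ε

F → ; becomes F → ; F'
F → F x becomes F' → x F'
F → F P becomes F' → P F'
Add F' → ε

Productions for other non-terminals are unchanged:
  P → ;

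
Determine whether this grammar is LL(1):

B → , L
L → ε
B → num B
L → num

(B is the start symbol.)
Relevant sets:
  FOLLOW(L) = { $ }

For B:
  PREDICT(B → ',' L) = { ',' }
  PREDICT(B → num B) = { 'num' }
For L:
  PREDICT(L → ε) = { $ }
  PREDICT(L → num) = { 'num' }

All predict sets are disjoint. The grammar IS LL(1).

Answer: Yes, the grammar is LL(1).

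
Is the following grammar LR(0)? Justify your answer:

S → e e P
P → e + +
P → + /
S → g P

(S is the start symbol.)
Yes, the grammar is LR(0)

A grammar is LR(0) if no state in the canonical LR(0) collection has:
  - both a shift item (dot before a terminal) and a complete item (shift-reduce conflict), or
  - two or more complete items (reduce-reduce conflict; the accept item [S' → S .] counts as a complete item here).

Augment with S' → S and build the canonical LR(0) collection (I0 = CLOSURE({[S' → . S]}), then GOTO on every symbol after a dot until no new states appear). It has 12 states:
  I0: { [S → . e e P], [S → . g P], [S' → . S] }  — shift
  I1: { [S' → S .] }  — accept
  I2: { [S → e . e P] }  — shift
  I3: { [P → . + /], [P → . e + +], [S → g . P] }  — shift
  I4: { [P → + . /] }  — shift
  I5: { [S → g P .] }  — reduce
  I6: { [P → e . + +] }  — shift
  I7: { [P → e + . +] }  — shift
  I8: { [P → e + + .] }  — reduce
  I9: { [P → + / .] }  — reduce
  I10: { [P → . + /], [P → . e + +], [S → e e . P] }  — shift
  I11: { [S → e e P .] }  — reduce

Every state is either a pure shift/goto state or contains exactly one complete item and nothing to shift — no conflicts. The grammar is LR(0).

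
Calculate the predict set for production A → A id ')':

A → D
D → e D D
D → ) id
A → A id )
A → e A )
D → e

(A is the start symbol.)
{ ')', 'e' }

PREDICT(A → A id ')') = (FIRST(RHS) \ {ε}) ∪ (FOLLOW(A) if ε ∈ FIRST(RHS), i.e. RHS ⇒* ε)
FIRST(A) = { ')', 'e' }
FIRST(A id ')') = { ')', 'e' }
ε ∉ FIRST(A id ')'), so FOLLOW(A) is not added.
PREDICT(A → A id ')') = { ')', 'e' }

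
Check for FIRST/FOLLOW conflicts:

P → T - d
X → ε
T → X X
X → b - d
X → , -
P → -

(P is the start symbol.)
A FIRST/FOLLOW conflict occurs when a non-terminal N has a nullable alternative N → β (β ⇒* ε) and another alternative N → α with FIRST(α) ∩ FOLLOW(N) ≠ ∅: on such a lookahead the parser cannot decide between expanding α and letting N vanish via β.

Nullable non-terminals: T, X.
T has a nullable alternative but only one production, so nothing to check.

X: nullable alternative(s) X → ε; FOLLOW(X) = { ',', '-', 'b' }
  X → ε: FIRST \ {ε} = { } — this is the only nullable alternative, skip
  X → b - d: FIRST \ {ε} = { 'b' } — overlaps FOLLOW(X) on { 'b' }: CONFLICT
  X → , -: FIRST \ {ε} = { ',' } — overlaps FOLLOW(X) on { ',' }: CONFLICT

P has no nullable alternative, so no FIRST/FOLLOW check is needed there.

So the grammar has 2 FIRST/FOLLOW conflicts (marked CONFLICT above).

Answer: Yes. X → b '-' d with FOLLOW(X) on { 'b' }; X → ',' '-' with FOLLOW(X) on { ',' }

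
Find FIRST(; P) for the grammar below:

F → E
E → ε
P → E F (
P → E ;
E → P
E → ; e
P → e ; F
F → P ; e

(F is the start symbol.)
{ ';' }

To compute FIRST(; P), process the symbols left to right:
Symbol ; is a terminal. Add ';' and stop.
FIRST(; P) = { ';' }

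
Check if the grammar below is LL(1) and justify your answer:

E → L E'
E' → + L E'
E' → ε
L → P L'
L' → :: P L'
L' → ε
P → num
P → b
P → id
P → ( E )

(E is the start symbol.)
Yes, the grammar is LL(1).

A grammar is LL(1) if for each non-terminal N with multiple productions, the predict sets of those productions are pairwise disjoint, where PREDICT(N → α) = (FIRST(α) \ {ε}) ∪ (FOLLOW(N) if α ⇒* ε).

Relevant sets:
  FOLLOW(E') = { $, ')' }
  FOLLOW(L') = { $, ')', '+' }

For E':
  PREDICT(E' → '+' L E') = { '+' }
  PREDICT(E' → ε) = { $, ')' }
For L':
  PREDICT(L' → :: P L') = { '::' }
  PREDICT(L' → ε) = { $, ')', '+' }
For P:
  PREDICT(P → num) = { 'num' }
  PREDICT(P → b) = { 'b' }
  PREDICT(P → id) = { 'id' }
  PREDICT(P → '(' E ')') = { '(' }
E, L have a single production, so nothing to check there.

All predict sets are disjoint. The grammar IS LL(1).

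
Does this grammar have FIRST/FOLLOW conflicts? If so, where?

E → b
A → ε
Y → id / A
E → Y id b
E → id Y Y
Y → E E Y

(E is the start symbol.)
No FIRST/FOLLOW conflicts.

A FIRST/FOLLOW conflict occurs when a non-terminal N has a nullable alternative N → β (β ⇒* ε) and another alternative N → α with FIRST(α) ∩ FOLLOW(N) ≠ ∅: on such a lookahead the parser cannot decide between expanding α and letting N vanish via β.

Nullable non-terminals: A.
A has a nullable alternative but only one production, so nothing to check.

E, Y have no nullable alternative, so no FIRST/FOLLOW check is needed there.

No FIRST/FOLLOW conflicts found.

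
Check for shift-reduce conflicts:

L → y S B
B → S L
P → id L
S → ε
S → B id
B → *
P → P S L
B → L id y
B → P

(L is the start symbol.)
Yes — I2: [S → .] vs [B → . *]; I6: [B → P .] vs [B → . *]; I7: [S → .] vs [B → . *]; I10: [L → y S B .] vs [S → B . id]; I11: [B → S L .] vs [B → L . id y]

A shift-reduce conflict occurs when an LR(0) state has both:
  - a complete (reduce) item [A → α .] (dot at the end), and
  - a shift item [B → β . c γ] (dot before a terminal).

Augment with L' → L and build the canonical LR(0) collection (I0 = CLOSURE({[L' → . L]}), then GOTO on every symbol after a dot until no new states appear). It has 19 states:
  I0: { [L → . y S B], [L' → . L] }  — shift
  I1: { [L' → L .] }  — accept
  I2: { [B → . *], [B → . L id y], [B → . P], [B → . S L], [L → . y S B], [L → y . S B], [P → . P S L], [P → . id L], [S → . B id], [S → .] }  — shift, reduce
  I3: { [B → * .] }  — reduce
  I4: { [S → B . id] }  — shift
  I5: { [B → L . id y] }  — shift
  I6: { [B → . *], [B → . L id y], [B → . P], [B → . S L], [B → P .], [L → . y S B], [P → . P S L], [P → . id L], [P → P . S L], [S → . B id], [S → .] }  — shift, 2 reduces
  I7: { [B → . *], [B → . L id y], [B → . P], [B → . S L], [B → S . L], [L → . y S B], [L → y S . B], [P → . P S L], [P → . id L], [S → . B id], [S → .] }  — shift, reduce
  I8: { [L → . y S B], [P → id . L] }  — shift
  I9: { [P → id L .] }  — reduce
  I10: { [L → y S B .], [S → B . id] }  — shift, reduce
  I11: { [B → L . id y], [B → S L .] }  — shift, reduce
  I12: { [B → S . L], [L → . y S B] }  — shift
  I13: { [B → S L .] }  — reduce
  I14: { [B → L id . y] }  — shift
  I15: { [B → L id y .] }  — reduce
  I16: { [S → B id .] }  — reduce
  I17: { [B → S . L], [L → . y S B], [P → P S . L] }  — shift
  I18: { [B → S L .], [P → P S L .] }  — 2 reduces

I2 contains reduce item [S → .] and shift items [B → . *], [L → . y S B], [P → . id L] — shift-reduce conflict.
I6 contains reduce items [B → P .], [S → .] and shift items [B → . *], [L → . y S B], [P → . id L] — shift-reduce conflict.
I7 contains reduce item [S → .] and shift items [B → . *], [L → . y S B], [P → . id L] — shift-reduce conflict.
I10 contains reduce item [L → y S B .] and shift item [S → B . id] — shift-reduce conflict.
I11 contains reduce item [B → S L .] and shift item [B → L . id y] — shift-reduce conflict.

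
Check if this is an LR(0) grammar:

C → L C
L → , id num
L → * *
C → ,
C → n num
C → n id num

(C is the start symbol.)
No. Shift-reduce conflict between [C → , .] and [L → , . id num]

A grammar is LR(0) if no state in the canonical LR(0) collection has:
  - both a shift item (dot before a terminal) and a complete item (shift-reduce conflict), or
  - two or more complete items (reduce-reduce conflict; the accept item [C' → C .] counts as a complete item here).

Augment with C' → C and build the canonical LR(0) collection (I0 = CLOSURE({[C' → . C]}), then GOTO on every symbol after a dot until no new states appear). It has 13 states:
  I0: { [C → . ,], [C → . L C], [C → . n id num], [C → . n num], [C' → . C], [L → . * *], [L → . , id num] }  — shift
  I1: { [L → * . *] }  — shift
  I2: { [C → , .], [L → , . id num] }  — shift, reduce
  I3: { [C' → C .] }  — accept
  I4: { [C → . ,], [C → . L C], [C → . n id num], [C → . n num], [C → L . C], [L → . * *], [L → . , id num] }  — shift
  I5: { [C → n . id num], [C → n . num] }  — shift
  I6: { [C → n id . num] }  — shift
  I7: { [C → n num .] }  — reduce
  I8: { [C → n id num .] }  — reduce
  I9: { [C → L C .] }  — reduce
  I10: { [L → , id . num] }  — shift
  I11: { [L → , id num .] }  — reduce
  I12: { [L → * * .] }  — reduce

Conflict in state I2:
  Shift-reduce conflict between [C → , .] and [L → , . id num]
So the grammar is NOT LR(0).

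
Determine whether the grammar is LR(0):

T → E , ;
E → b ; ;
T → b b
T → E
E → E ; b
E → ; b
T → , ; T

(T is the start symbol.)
No. Shift-reduce conflict between [T → E .] and [E → E . ; b]

Augment with T' → T and build the canonical LR(0) collection (I0 = CLOSURE({[T' → . T]}), then GOTO on every symbol after a dot until no new states appear). It has 16 states:
  I0: { [E → . ; b], [E → . E ; b], [E → . b ; ;], [T → . , ; T], [T → . E , ;], [T → . E], [T → . b b], [T' → . T] }  — shift
  I1: { [T → , . ; T] }  — shift
  I2: { [E → ; . b] }  — shift
  I3: { [E → E . ; b], [T → E . , ;], [T → E .] }  — shift, reduce
  I4: { [T' → T .] }  — accept
  I5: { [E → b . ; ;], [T → b . b] }  — shift
  I6: { [E → b ; . ;] }  — shift
  I7: { [T → b b .] }  — reduce
  I8: { [E → b ; ; .] }  — reduce
  I9: { [T → E , . ;] }  — shift
  I10: { [E → E ; . b] }  — shift
  I11: { [E → E ; b .] }  — reduce
  I12: { [T → E , ; .] }  — reduce
  I13: { [E → ; b .] }  — reduce
  I14: { [E → . ; b], [E → . E ; b], [E → . b ; ;], [T → , ; . T], [T → . , ; T], [T → . E , ;], [T → . E], [T → . b b] }  — shift
  I15: { [T → , ; T .] }  — reduce

Conflict in state I3:
  Shift-reduce conflict between [T → E .] and [E → E . ; b]
So the grammar is NOT LR(0).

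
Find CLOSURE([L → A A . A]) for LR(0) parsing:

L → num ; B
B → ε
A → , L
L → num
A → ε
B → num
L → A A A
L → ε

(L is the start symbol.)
{ [A → . , L], [A → .], [L → A A . A] }

To compute CLOSURE, for each item [A → α.Bβ] where B is a non-terminal, add [B → .γ] for all productions B → γ; repeat for the newly added items until nothing changes.

Start with: [L → A A . A]
  [L → A A . A] has the dot before A: add [A → . , L], [A → .]
No further items can be added.

CLOSURE = { [A → . , L], [A → .], [L → A A . A] }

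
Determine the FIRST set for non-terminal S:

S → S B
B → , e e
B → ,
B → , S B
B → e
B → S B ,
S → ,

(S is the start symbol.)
From S → S B:
  - S is the symbol being defined: contributes nothing new
    S is not nullable, so stop
From S → ,:
  - ',' is a terminal: add ',' and stop

Collecting: FIRST(S) = { ',' }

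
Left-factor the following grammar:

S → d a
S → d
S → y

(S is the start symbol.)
S → d S'
S' → a
S' → ε
S → y

Left-factoring transforms A → αβ₁ | αβ₂ into A → αA' and A' → β₁ | β₂
(α is the longest common prefix among the alternatives). Repeat until
no nonterminal has two alternatives with a common prefix.

Round 1: S has alternatives sharing prefix 'd'. Introduce S': S → d S'
  Add: S' → a
  Add: S' → ε

No remaining common prefixes — done.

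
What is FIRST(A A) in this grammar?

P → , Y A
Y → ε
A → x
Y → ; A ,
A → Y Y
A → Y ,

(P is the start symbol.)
FIRST sets of the non-terminals involved (from the grammar, by fixed-point iteration):
  FIRST(A) = { ',', ';', 'x', ε }

To compute FIRST(A A), process the symbols left to right:
Symbol A is a non-terminal. Add FIRST(A) \ {ε} = { ',', ';', 'x' }
A is nullable (ε ∈ FIRST(A)), continue to the next symbol.
Symbol A is a non-terminal. Add FIRST(A) \ {ε} = { ',', ';', 'x' }
A is nullable (ε ∈ FIRST(A)), continue to the next symbol.
All symbols are nullable, so ε is in the result.
FIRST(A A) = { ',', ';', 'x', ε }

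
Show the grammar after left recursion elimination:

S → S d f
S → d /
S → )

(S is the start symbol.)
S → d / S'
S → ) S'
S' → d f S'
S' → ε

S is directly left-recursive. The standard transformation for
  A → A α₁ | ... | A α_m | β₁ | ... | β_n
is
  A  → β₁ A' | ... | β_n A'
  A' → α₁ A' | ... | α_m A' | ε

S → d / becomes S → d / S'
S → ) becomes S → ) S'
S → S d f becomes S' → d f S'
Add S' → ε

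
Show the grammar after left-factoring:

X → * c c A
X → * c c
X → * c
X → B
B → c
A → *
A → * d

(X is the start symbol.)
X → * c X'
X' → c X''
X'' → A
X'' → ε
X' → ε
X → B
B → c
A → * A'
A' → ε
A' → d

Left-factoring transforms A → αβ₁ | αβ₂ into A → αA' and A' → β₁ | β₂
(α is the longest common prefix among the alternatives). Repeat until
no nonterminal has two alternatives with a common prefix.

Round 1: X has alternatives sharing prefix '* c'. Introduce X': X → * c X'
  Add: X' → c A
  Add: X' → c
  Add: X' → ε

Round 2: X' has alternatives sharing prefix 'c'. Introduce X'': X' → c X''
  Add: X'' → A
  Add: X'' → ε

Round 3: A has alternatives sharing prefix '*'. Introduce A': A → * A'
  Add: A' → ε
  Add: A' → d

No remaining common prefixes — done.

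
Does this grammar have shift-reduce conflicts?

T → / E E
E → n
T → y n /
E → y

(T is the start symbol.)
A shift-reduce conflict occurs when an LR(0) state has both:
  - a complete (reduce) item [A → α .] (dot at the end), and
  - a shift item [B → β . c γ] (dot before a terminal).

Augment with T' → T and build the canonical LR(0) collection (I0 = CLOSURE({[T' → . T]}), then GOTO on every symbol after a dot until no new states appear). It has 10 states:
  I0: { [T → . / E E], [T → . y n /], [T' → . T] }  — shift
  I1: { [E → . n], [E → . y], [T → / . E E] }  — shift
  I2: { [T' → T .] }  — accept
  I3: { [T → y . n /] }  — shift
  I4: { [T → y n . /] }  — shift
  I5: { [T → y n / .] }  — reduce
  I6: { [E → . n], [E → . y], [T → / E . E] }  — shift
  I7: { [E → n .] }  — reduce
  I8: { [E → y .] }  — reduce
  I9: { [T → / E E .] }  — reduce

No state contains both a complete item and a shift item.

Answer: No shift-reduce conflicts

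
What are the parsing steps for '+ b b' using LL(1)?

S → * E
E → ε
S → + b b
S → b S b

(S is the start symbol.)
LL(1) parsing maintains a stack (initially the start symbol over $) and the input. At each step: if the stack top is a terminal, match it against the current input token; if it is a non-terminal N, replace it with the RHS of M[N, lookahead] (the unique production whose predict set contains the lookahead).

Stack is shown with the top on the left.

Stack    Input    Action
------------------------
S $      + b b $  output S → + b b
+ b b $  + b b $  match '+'
b b $    b b $    match 'b'
b $      b $      match 'b'
$        $        accept

The string is accepted.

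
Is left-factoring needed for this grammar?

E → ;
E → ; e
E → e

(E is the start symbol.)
Left-factoring is needed when two productions for the same non-terminal
share a common prefix on the right-hand side.

Productions for E:
  E → ;
  E → ; e
  E → e

Found common prefix ';' in productions for E

Answer: Yes, E has productions with common prefix ';'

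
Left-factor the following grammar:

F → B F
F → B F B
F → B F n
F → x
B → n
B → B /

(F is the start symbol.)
F → B F F'
F' → ε
F' → B
F' → n
F → x
B → n
B → B /

Left-factoring transforms A → αβ₁ | αβ₂ into A → αA' and A' → β₁ | β₂
(α is the longest common prefix among the alternatives). Repeat until
no nonterminal has two alternatives with a common prefix.

Round 1: F has alternatives sharing prefix 'B F'. Introduce F': F → B F F'
  Add: F' → ε
  Add: F' → B
  Add: F' → n

No remaining common prefixes — done.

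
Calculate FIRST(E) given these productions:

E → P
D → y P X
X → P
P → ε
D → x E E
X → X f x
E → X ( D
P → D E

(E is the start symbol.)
To compute FIRST(E), examine every production with E on the left-hand side, reading each right-hand side left to right until a non-nullable symbol is reached.

FIRST sets of the other non-terminals involved (by the same procedure, iterated to a fixed point):
  FIRST(P) = { 'x', 'y', ε }
  FIRST(X) = { 'f', 'x', 'y', ε }

From E → P:
  - P is a non-terminal: add FIRST(P) \ {ε} = { 'x', 'y' }
    P is nullable and nothing follows, so the whole right-hand side can vanish: ε ∈ FIRST(E)
From E → X ( D:
  - X is a non-terminal: add FIRST(X) \ {ε} = { 'f', 'x', 'y' }
    X is nullable, so continue to the next symbol
  - '(' is a terminal: add '(' and stop

Collecting: FIRST(E) = { '(', 'f', 'x', 'y', ε }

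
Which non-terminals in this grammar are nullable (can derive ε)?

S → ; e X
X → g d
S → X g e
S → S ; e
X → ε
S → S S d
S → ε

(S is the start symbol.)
{ 'S', 'X' }

ε-productions: X → ε, S → ε
So X, S are immediately nullable.
Every non-terminal is now nullable.
Nullable = { 'S', 'X' }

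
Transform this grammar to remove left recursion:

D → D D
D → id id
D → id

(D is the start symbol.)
D → id id D'
D → id D'
D' → D D'
D' → ε

D is directly left-recursive. The standard transformation for
  A → A α₁ | ... | A α_m | β₁ | ... | β_n
is
  A  → β₁ A' | ... | β_n A'
  A' → α₁ A' | ... | α_m A' | ε

D → id id becomes D → id id D'
D → id becomes D → id D'
D → D D becomes D' → D D'
Add D' → ε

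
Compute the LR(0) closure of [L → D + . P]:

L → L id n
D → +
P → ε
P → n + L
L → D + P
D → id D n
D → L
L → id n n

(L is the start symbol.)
To compute CLOSURE, for each item [A → α.Bβ] where B is a non-terminal, add [B → .γ] for all productions B → γ; repeat for the newly added items until nothing changes.

Start with: [L → D + . P]
  [L → D + . P] has the dot before P: add [P → .], [P → . n + L]
No further items can be added.

CLOSURE = { [L → D + . P], [P → . n + L], [P → .] }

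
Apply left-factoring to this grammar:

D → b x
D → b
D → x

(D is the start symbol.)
Left-factoring transforms A → αβ₁ | αβ₂ into A → αA' and A' → β₁ | β₂
(α is the longest common prefix among the alternatives). Repeat until
no nonterminal has two alternatives with a common prefix.

Round 1: D has alternatives sharing prefix 'b'. Introduce D': D → b D'
  Add: D' → x
  Add: D' → ε

No remaining common prefixes — done.

Resulting grammar:
D → b D'
D' → x
D' → ε
D → x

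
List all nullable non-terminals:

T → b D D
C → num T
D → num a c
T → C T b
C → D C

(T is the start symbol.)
A non-terminal is nullable if it can derive ε (the empty string): either it has an ε-production, or it has a production whose right-hand side consists entirely of nullable non-terminals.

There are no ε-productions, so no non-terminal can derive ε.
No non-terminals are nullable.

Answer: None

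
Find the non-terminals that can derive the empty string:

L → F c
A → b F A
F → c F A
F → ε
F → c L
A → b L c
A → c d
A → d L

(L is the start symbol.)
A non-terminal is nullable if it can derive ε (the empty string): either it has an ε-production, or it has a production whose right-hand side consists entirely of nullable non-terminals.

ε-productions: F → ε
So F is immediately nullable.
No further non-terminal can be added: every production for the remaining non-terminals contains a terminal or a non-nullable non-terminal.
Nullable = { 'F' }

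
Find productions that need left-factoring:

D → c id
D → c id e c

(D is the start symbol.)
Yes, D has productions with common prefix 'c id'

Left-factoring is needed when two productions for the same non-terminal
share a common prefix on the right-hand side.

Productions for D:
  D → c id
  D → c id e c

Found common prefix 'c id' in productions for D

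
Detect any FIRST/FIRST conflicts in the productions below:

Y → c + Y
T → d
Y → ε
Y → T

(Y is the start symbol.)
FIRST sets of the non-terminals at (or reachable through a nullable prefix from) the front of some alternative:
  FIRST(T) = { 'd' }

Productions for Y:
  Y → c + Y: FIRST = { 'c' }
  Y → ε: FIRST = { ε }
  Y → T: FIRST = { 'd' }
T has only one production, so no FIRST/FIRST conflict is possible there.

All alternatives of each non-terminal have pairwise disjoint FIRST sets.

Answer: No FIRST/FIRST conflicts.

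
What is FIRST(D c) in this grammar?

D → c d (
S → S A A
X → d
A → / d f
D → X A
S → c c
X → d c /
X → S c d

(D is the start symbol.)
FIRST sets of the non-terminals involved (from the grammar, by fixed-point iteration):
  FIRST(D) = { 'c', 'd' }

To compute FIRST(D c), process the symbols left to right:
Symbol D is a non-terminal. Add FIRST(D) \ {ε} = { 'c', 'd' }
D is not nullable (ε ∉ FIRST(D)), so stop here.
FIRST(D c) = { 'c', 'd' }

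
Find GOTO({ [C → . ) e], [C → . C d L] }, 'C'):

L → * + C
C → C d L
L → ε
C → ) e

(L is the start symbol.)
GOTO(I, 'C') = CLOSURE({ [A → αX.β] : [A → α.Xβ] ∈ I, X = 'C' })

Items with dot before 'C', with the dot advanced:
  [C → . C d L] → [C → C . d L]
Closure adds nothing (no advanced item has the dot before a non-terminal).

GOTO = { [C → C . d L] }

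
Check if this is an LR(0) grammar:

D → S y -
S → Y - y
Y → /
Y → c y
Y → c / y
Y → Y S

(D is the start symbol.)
Yes, the grammar is LR(0)

Augment with D' → D and build the canonical LR(0) collection (I0 = CLOSURE({[D' → . D]}), then GOTO on every symbol after a dot until no new states appear). It has 14 states:
  I0: { [D → . S y -], [D' → . D], [S → . Y - y], [Y → . /], [Y → . Y S], [Y → . c / y], [Y → . c y] }  — shift
  I1: { [Y → / .] }  — reduce
  I2: { [D' → D .] }  — accept
  I3: { [D → S . y -] }  — shift
  I4: { [S → . Y - y], [S → Y . - y], [Y → . /], [Y → . Y S], [Y → . c / y], [Y → . c y], [Y → Y . S] }  — shift
  I5: { [Y → c . / y], [Y → c . y] }  — shift
  I6: { [Y → c / . y] }  — shift
  I7: { [Y → c y .] }  — reduce
  I8: { [Y → c / y .] }  — reduce
  I9: { [S → Y - . y] }  — shift
  I10: { [Y → Y S .] }  — reduce
  I11: { [S → Y - y .] }  — reduce
  I12: { [D → S y . -] }  — shift
  I13: { [D → S y - .] }  — reduce

Every state is either a pure shift/goto state or contains exactly one complete item and nothing to shift — no conflicts. The grammar is LR(0).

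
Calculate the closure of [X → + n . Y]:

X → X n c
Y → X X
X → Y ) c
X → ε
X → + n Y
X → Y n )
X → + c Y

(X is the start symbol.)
{ [X → + n . Y], [X → . + c Y], [X → . + n Y], [X → . X n c], [X → . Y ) c], [X → . Y n )], [X → .], [Y → . X X] }

Start with: [X → + n . Y]
  [X → + n . Y] has the dot before Y: add [Y → . X X]
  [Y → . X X] has the dot before X: add [X → . X n c], [X → . Y ) c], [X → .], [X → . + n Y], [X → . Y n )], [X → . + c Y]
No further items can be added.

CLOSURE = { [X → + n . Y], [X → . + c Y], [X → . + n Y], [X → . X n c], [X → . Y ) c], [X → . Y n )], [X → .], [Y → . X X] }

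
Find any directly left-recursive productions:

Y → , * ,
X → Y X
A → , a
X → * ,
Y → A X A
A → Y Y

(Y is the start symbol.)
No direct left recursion

Y → , * ,: starts with ','
X → Y X: starts with Y
A → , a: starts with ','
X → * ,: starts with '*'
Y → A X A: starts with A
A → Y Y: starts with Y

No direct left recursion found.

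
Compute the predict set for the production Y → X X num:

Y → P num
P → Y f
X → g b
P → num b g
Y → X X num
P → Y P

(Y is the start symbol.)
PREDICT(Y → X X num) = (FIRST(RHS) \ {ε}) ∪ (FOLLOW(Y) if ε ∈ FIRST(RHS), i.e. RHS ⇒* ε)
FIRST(X) = { 'g' }
FIRST(X X num) = { 'g' }
ε ∉ FIRST(X X num), so FOLLOW(Y) is not added.
PREDICT(Y → X X num) = { 'g' }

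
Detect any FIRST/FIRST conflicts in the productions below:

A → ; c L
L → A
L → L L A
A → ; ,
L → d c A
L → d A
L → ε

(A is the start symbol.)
Yes. A → ';' c L / A → ';' ',' on { ';' }; L → A / L → L L A on { ';' }; L → L L A / L → d c A on { 'd' }; L → L L A / L → d A on { 'd' }; L → d c A / L → d A on { 'd' }

FIRST sets of the non-terminals at (or reachable through a nullable prefix from) the front of some alternative:
  FIRST(A) = { ';' }
  FIRST(L) = { ';', 'd', ε }

Productions for A:
  A → ; c L: FIRST = { ';' }
  A → ; ,: FIRST = { ';' }
Productions for L:
  L → A: FIRST = { ';' }
  L → L L A: FIRST = { ';', 'd' }
  L → d c A: FIRST = { 'd' }
  L → d A: FIRST = { 'd' }
  L → ε: FIRST = { ε }

Conflict for A: A → ; c L and A → ; ,
  Overlap: { ';' }
Conflict for L: L → A and L → L L A
  Overlap: { ';' }
Conflict for L: L → L L A and L → d c A
  Overlap: { 'd' }
Conflict for L: L → L L A and L → d A
  Overlap: { 'd' }
Conflict for L: L → d c A and L → d A
  Overlap: { 'd' }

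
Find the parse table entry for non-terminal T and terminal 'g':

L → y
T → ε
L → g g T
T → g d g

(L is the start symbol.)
To find M[T, 'g'], we find productions for T where 'g' is in the predict set (PREDICT(N → α) = (FIRST(α) \ {ε}) ∪ (FOLLOW(N) if α ⇒* ε)).

Relevant sets:
  FOLLOW(T) = { $ }

T → ε: PREDICT = { $ }
T → g d g: PREDICT = { 'g' }
  'g' is in predict set, so this production goes in M[T, 'g']

M[T, 'g'] = T → g d g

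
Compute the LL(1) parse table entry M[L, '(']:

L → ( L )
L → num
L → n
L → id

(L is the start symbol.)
To find M[L, '('], we find productions for L where '(' is in the predict set (PREDICT(N → α) = (FIRST(α) \ {ε}) ∪ (FOLLOW(N) if α ⇒* ε)).

L → ( L ): PREDICT = { '(' }
  '(' is in predict set, so this production goes in M[L, '(']
L → num: PREDICT = { 'num' }
L → n: PREDICT = { 'n' }
L → id: PREDICT = { 'id' }

M[L, '('] = L → ( L )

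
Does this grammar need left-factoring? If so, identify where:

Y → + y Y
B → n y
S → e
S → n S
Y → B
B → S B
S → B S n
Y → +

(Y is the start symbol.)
Left-factoring is needed when two productions for the same non-terminal
share a common prefix on the right-hand side.

Productions for Y:
  Y → + y Y
  Y → B
  Y → +
Productions for B:
  B → n y
  B → S B
Productions for S:
  S → e
  S → n S
  S → B S n

Found common prefix '+' in productions for Y

Answer: Yes, Y has productions with common prefix '+'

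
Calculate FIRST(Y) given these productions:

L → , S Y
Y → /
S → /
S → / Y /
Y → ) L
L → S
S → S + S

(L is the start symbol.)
{ ')', '/' }

From Y → /:
  - '/' is a terminal: add '/' and stop
From Y → ) L:
  - ')' is a terminal: add ')' and stop

Collecting: FIRST(Y) = { ')', '/' }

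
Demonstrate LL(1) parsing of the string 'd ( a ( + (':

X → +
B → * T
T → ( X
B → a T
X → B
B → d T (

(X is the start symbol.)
LL(1) parsing maintains a stack (initially the start symbol over $) and the input. At each step: if the stack top is a terminal, match it against the current input token; if it is a non-terminal N, replace it with the RHS of M[N, lookahead] (the unique production whose predict set contains the lookahead).

Stack is shown with the top on the left.

Stack    Input          Action
------------------------------
X $      d ( a ( + ( $  output X → B
B $      d ( a ( + ( $  output B → d T (
d T ( $  d ( a ( + ( $  match 'd'
T ( $    ( a ( + ( $    output T → ( X
( X ( $  ( a ( + ( $    match '('
X ( $    a ( + ( $      output X → B
B ( $    a ( + ( $      output B → a T
a T ( $  a ( + ( $      match 'a'
T ( $    ( + ( $        output T → ( X
( X ( $  ( + ( $        match '('
X ( $    + ( $          output X → +
+ ( $    + ( $          match '+'
( $      ( $            match '('
$        $              accept

The string is accepted.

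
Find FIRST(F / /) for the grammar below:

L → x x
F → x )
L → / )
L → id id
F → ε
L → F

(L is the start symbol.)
FIRST sets of the non-terminals involved (from the grammar, by fixed-point iteration):
  FIRST(F) = { 'x', ε }

To compute FIRST(F / /), process the symbols left to right:
Symbol F is a non-terminal. Add FIRST(F) \ {ε} = { 'x' }
F is nullable (ε ∈ FIRST(F)), continue to the next symbol.
Symbol / is a terminal. Add '/' and stop.
FIRST(F / /) = { '/', 'x' }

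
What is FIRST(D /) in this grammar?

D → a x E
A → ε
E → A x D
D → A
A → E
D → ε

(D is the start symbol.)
FIRST sets of the non-terminals involved (from the grammar, by fixed-point iteration):
  FIRST(D) = { 'a', 'x', ε }

To compute FIRST(D /), process the symbols left to right:
Symbol D is a non-terminal. Add FIRST(D) \ {ε} = { 'a', 'x' }
D is nullable (ε ∈ FIRST(D)), continue to the next symbol.
Symbol / is a terminal. Add '/' and stop.
FIRST(D /) = { '/', 'a', 'x' }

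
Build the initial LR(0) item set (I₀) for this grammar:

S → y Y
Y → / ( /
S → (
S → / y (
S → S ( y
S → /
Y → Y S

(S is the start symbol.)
{ [S → . (], [S → . / y (], [S → . /], [S → . S ( y], [S → . y Y], [S' → . S] }

First, augment the grammar with S' → S
I₀ = CLOSURE({ [S' → . S] }):
  [S' → . S] has the dot before S: add [S → . y Y], [S → . (], [S → . / y (], [S → . S ( y], [S → . /]
No further items can be added.

I₀ = { [S → . (], [S → . / y (], [S → . /], [S → . S ( y], [S → . y Y], [S' → . S] }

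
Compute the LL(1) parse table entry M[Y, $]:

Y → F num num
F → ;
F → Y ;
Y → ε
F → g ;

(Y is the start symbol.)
To find M[Y, $], we find productions for Y where $ is in the predict set (PREDICT(N → α) = (FIRST(α) \ {ε}) ∪ (FOLLOW(N) if α ⇒* ε)).

Relevant sets:
  FIRST(F) = { ';', 'g' }
  FOLLOW(Y) = { $, ';' }

Y → F num num: PREDICT = { ';', 'g' }
Y → ε: PREDICT = { $, ';' }
  $ is in predict set, so this production goes in M[Y, $]

M[Y, $] = Y → ε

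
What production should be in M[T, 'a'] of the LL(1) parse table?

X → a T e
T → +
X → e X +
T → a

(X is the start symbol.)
To find M[T, 'a'], we find productions for T where 'a' is in the predict set (PREDICT(N → α) = (FIRST(α) \ {ε}) ∪ (FOLLOW(N) if α ⇒* ε)).

T → +: PREDICT = { '+' }
T → a: PREDICT = { 'a' }
  'a' is in predict set, so this production goes in M[T, 'a']

M[T, 'a'] = T → a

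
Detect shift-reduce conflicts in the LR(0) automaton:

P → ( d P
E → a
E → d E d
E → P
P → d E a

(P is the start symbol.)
No shift-reduce conflicts

Augment with P' → P and build the canonical LR(0) collection (I0 = CLOSURE({[P' → . P]}), then GOTO on every symbol after a dot until no new states appear). It has 13 states:
  I0: { [P → . ( d P], [P → . d E a], [P' → . P] }  — shift
  I1: { [P → ( . d P] }  — shift
  I2: { [P' → P .] }  — accept
  I3: { [E → . P], [E → . a], [E → . d E d], [P → . ( d P], [P → . d E a], [P → d . E a] }  — shift
  I4: { [P → d E . a] }  — shift
  I5: { [E → P .] }  — reduce
  I6: { [E → a .] }  — reduce
  I7: { [E → . P], [E → . a], [E → . d E d], [E → d . E d], [P → . ( d P], [P → . d E a], [P → d . E a] }  — shift
  I8: { [E → d E . d], [P → d E . a] }  — shift
  I9: { [P → d E a .] }  — reduce
  I10: { [E → d E d .] }  — reduce
  I11: { [P → ( d . P], [P → . ( d P], [P → . d E a] }  — shift
  I12: { [P → ( d P .] }  — reduce

No state contains both a complete item and a shift item.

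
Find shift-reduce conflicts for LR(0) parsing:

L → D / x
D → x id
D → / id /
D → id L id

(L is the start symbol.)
A shift-reduce conflict occurs when an LR(0) state has both:
  - a complete (reduce) item [A → α .] (dot at the end), and
  - a shift item [B → β . c γ] (dot before a terminal).

Augment with L' → L and build the canonical LR(0) collection (I0 = CLOSURE({[L' → . L]}), then GOTO on every symbol after a dot until no new states appear). It has 13 states:
  I0: { [D → . / id /], [D → . id L id], [D → . x id], [L → . D / x], [L' → . L] }  — shift
  I1: { [D → / . id /] }  — shift
  I2: { [L → D . / x] }  — shift
  I3: { [L' → L .] }  — accept
  I4: { [D → . / id /], [D → . id L id], [D → . x id], [D → id . L id], [L → . D / x] }  — shift
  I5: { [D → x . id] }  — shift
  I6: { [D → x id .] }  — reduce
  I7: { [D → id L . id] }  — shift
  I8: { [D → id L id .] }  — reduce
  I9: { [L → D / . x] }  — shift
  I10: { [L → D / x .] }  — reduce
  I11: { [D → / id . /] }  — shift
  I12: { [D → / id / .] }  — reduce

No state contains both a complete item and a shift item.

Answer: No shift-reduce conflicts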